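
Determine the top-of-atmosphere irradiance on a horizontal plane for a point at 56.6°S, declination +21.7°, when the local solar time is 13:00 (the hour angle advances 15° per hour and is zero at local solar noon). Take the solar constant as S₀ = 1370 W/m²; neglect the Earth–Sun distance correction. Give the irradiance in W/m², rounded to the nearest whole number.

Hour angle H = 15° × (13 − 12) = 15.00°.
With φ = -56.6°, δ = 21.7°, H = 15.00°: sin φ sin δ = -0.3087, cos φ cos δ cos H = 0.4940, so cos θ_z = 0.1853.
Top-of-atmosphere irradiance = S₀ cos θ_z = 1370 × 0.1853 = 253.86 W/m².

254 W/m²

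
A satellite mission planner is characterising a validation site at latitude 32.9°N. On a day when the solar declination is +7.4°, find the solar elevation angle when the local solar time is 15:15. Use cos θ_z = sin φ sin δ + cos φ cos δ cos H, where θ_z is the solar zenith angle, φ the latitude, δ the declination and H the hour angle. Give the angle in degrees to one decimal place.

38.2°

Hour angle H = 15° × (15.25 − 12) = 48.75°.
With φ = 32.9°, δ = 7.4°, H = 48.75°: sin φ sin δ = 0.0700, cos φ cos δ cos H = 0.5490, so cos θ_z = 0.6190.
θ_z = arccos(0.6190) = 51.76°, so the elevation is 90° − 51.76° = 38.24°.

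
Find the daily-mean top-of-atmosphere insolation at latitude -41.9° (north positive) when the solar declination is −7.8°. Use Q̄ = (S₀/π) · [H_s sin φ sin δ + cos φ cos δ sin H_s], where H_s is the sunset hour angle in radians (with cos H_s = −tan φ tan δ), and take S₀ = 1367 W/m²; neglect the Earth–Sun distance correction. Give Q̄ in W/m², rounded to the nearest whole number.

cos H_s = −tan(-41.9°) · tan(-7.8°) = -0.1229, so H_s = arccos(-0.1229) = 97.06°. In radians, H_s = 1.6940.
H_s sin φ sin δ = 1.6940 × -0.6678 × -0.1357 = 0.1535.
cos φ cos δ sin H_s = 0.7443 × 0.9907 × 0.9924 = 0.7318.
Q̄ = (1367/π) × (0.1535 + 0.7318) = 435.13 × 0.8853 = 385.22 W/m².

385 W/m²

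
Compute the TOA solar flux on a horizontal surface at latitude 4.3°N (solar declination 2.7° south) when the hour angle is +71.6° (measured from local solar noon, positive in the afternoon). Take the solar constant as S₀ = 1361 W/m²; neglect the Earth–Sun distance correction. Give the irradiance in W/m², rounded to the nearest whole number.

With φ = 4.3°, δ = -2.7°, H = 71.60°: sin φ sin δ = -0.0035, cos φ cos δ cos H = 0.3144, so cos θ_z = 0.3109.
Top-of-atmosphere irradiance = S₀ cos θ_z = 1361 × 0.3109 = 423.13 W/m².

423 W/m²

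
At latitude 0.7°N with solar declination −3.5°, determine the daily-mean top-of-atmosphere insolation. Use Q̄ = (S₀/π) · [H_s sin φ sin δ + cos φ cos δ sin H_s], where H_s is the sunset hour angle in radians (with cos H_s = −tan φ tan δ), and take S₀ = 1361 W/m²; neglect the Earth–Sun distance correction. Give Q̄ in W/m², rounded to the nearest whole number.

cos H_s = −tan(0.7°) · tan(-3.5°) = 0.0007, so H_s = arccos(0.0007) = 89.96°. In radians, H_s = 1.5701.
H_s sin φ sin δ = 1.5701 × 0.0122 × -0.0610 = -0.0012.
cos φ cos δ sin H_s = 0.9999 × 0.9981 × 1.0000 = 0.9980.
Q̄ = (1361/π) × (-0.0012 + 0.9980) = 433.22 × 0.9968 = 431.83 W/m².

432 W/m²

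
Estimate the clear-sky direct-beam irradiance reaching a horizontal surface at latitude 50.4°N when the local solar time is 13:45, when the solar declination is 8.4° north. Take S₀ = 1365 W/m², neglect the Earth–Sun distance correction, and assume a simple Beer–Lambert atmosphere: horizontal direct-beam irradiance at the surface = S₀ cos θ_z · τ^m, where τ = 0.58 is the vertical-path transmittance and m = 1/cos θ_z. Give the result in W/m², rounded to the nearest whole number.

Hour angle H = 15° × (13.75 − 12) = 26.25°.
cos θ_z = sin(50.4°) sin(8.4°) + cos(50.4°) cos(8.4°) cos(26.25°) = 0.1126 + 0.5656 = 0.6782.
Air mass m = 1/cos θ_z = 1/0.6782 = 1.474; τ^m = 0.58^1.474 = 0.4480.
Surface direct beam = 1365 × 0.6782 × 0.4480 = 414.73 W/m².

415 W/m²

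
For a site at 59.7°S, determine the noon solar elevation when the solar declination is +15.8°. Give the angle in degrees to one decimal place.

At local solar noon the hour angle is zero, so the elevation is 90° − |φ − δ| = 90° − |-59.7° − (15.8°)| = 90° − 75.5° = 14.5°.

14.5°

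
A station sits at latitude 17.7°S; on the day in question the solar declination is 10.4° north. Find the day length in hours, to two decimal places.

11.55 hours

−tan φ tan δ = −(-0.3191)(0.1835) = 0.0586; H_s = arccos(0.0586) = 86.64°.
Day length = 2 H_s / 15° h⁻¹ = 173.28° / 15 = 11.552 h.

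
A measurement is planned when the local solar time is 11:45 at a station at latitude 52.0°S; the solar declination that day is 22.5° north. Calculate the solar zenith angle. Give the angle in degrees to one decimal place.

Hour angle H = 15° × (11.75 − 12) = -3.75°.
cos θ_z = sin(-52.0°) sin(22.5°) + cos(-52.0°) cos(22.5°) cos(-3.75°) = -0.3016 + 0.5676 = 0.2660.
θ_z = arccos(0.2660) = 74.57°.

74.6°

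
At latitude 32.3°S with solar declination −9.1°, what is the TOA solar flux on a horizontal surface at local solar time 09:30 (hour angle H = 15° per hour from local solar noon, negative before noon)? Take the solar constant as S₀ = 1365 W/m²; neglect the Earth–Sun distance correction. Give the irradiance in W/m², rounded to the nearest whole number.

Hour angle H = 15° × (9.5 − 12) = -37.50°.
cos θ_z = sin φ sin δ + cos φ cos δ cos H = (-0.5344)(-0.1582) + (0.8453)(0.9874)(0.7934) = 0.7468.
Top-of-atmosphere irradiance = S₀ cos θ_z = 1365 × 0.7468 = 1019.38 W/m².

1019 W/m²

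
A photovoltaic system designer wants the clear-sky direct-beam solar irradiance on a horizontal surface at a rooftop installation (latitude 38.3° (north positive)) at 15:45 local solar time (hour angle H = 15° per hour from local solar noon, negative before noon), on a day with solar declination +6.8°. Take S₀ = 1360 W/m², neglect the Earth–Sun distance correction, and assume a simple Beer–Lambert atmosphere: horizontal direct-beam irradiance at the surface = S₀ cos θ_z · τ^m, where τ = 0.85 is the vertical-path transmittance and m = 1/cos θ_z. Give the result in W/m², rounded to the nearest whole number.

Hour angle H = 15° × (15.75 − 12) = 56.25°.
cos θ_z = sin φ sin δ + cos φ cos δ cos H = (0.6198)(0.1184) + (0.7848)(0.9930)(0.5556) = 0.5064.
Air mass m = 1/cos θ_z = 1/0.5064 = 1.975; τ^m = 0.85^1.975 = 0.7254.
Surface direct beam = 1360 × 0.5064 × 0.7254 = 499.59 W/m².

500 W/m²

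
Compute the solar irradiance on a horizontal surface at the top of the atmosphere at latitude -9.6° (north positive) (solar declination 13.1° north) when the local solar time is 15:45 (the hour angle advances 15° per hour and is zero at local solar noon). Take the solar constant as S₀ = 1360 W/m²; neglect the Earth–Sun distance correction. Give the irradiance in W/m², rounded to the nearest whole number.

Hour angle H = 15° × (15.75 − 12) = 56.25°.
cos θ_z = sin(-9.6°) sin(13.1°) + cos(-9.6°) cos(13.1°) cos(56.25°) = -0.0378 + 0.5335 = 0.4957.
Top-of-atmosphere irradiance = S₀ cos θ_z = 1360 × 0.4957 = 674.15 W/m².

674 W/m²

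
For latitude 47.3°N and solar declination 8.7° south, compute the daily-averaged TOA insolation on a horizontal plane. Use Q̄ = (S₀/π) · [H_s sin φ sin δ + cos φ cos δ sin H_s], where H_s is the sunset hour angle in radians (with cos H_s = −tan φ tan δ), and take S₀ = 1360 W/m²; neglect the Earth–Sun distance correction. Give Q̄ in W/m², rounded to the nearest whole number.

The sunset hour angle satisfies cos H_s = −tan φ tan δ = 0.1658, giving H_s = 80.46°. In radians, H_s = 1.4043.
H_s sin φ sin δ = 1.4043 × 0.7349 × -0.1513 = -0.1561.
cos φ cos δ sin H_s = 0.6782 × 0.9885 × 0.9862 = 0.6611.
Q̄ = (1360/π) × (-0.1561 + 0.6611) = 432.90 × 0.5050 = 218.61 W/m².

219 W/m²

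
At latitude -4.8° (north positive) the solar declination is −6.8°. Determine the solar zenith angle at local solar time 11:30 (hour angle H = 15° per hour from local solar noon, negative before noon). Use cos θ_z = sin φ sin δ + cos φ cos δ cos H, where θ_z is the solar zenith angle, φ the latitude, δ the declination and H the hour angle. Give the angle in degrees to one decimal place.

7.7°

Hour angle H = 15° × (11.5 − 12) = -7.50°.
cos θ_z = sin(-4.8°) sin(-6.8°) + cos(-4.8°) cos(-6.8°) cos(-7.50°) = 0.0099 + 0.9810 = 0.9909.
θ_z = arccos(0.9909) = 7.74°.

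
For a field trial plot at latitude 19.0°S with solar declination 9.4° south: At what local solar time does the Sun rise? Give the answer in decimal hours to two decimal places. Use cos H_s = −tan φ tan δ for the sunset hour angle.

5.78 h

−tan φ tan δ = −(-0.3443)(-0.1655) = -0.0570; H_s = arccos(-0.0570) = 93.27°.
Sunrise is at 12 − H_s/15 = 12 − 6.218 = 5.782 h local solar time.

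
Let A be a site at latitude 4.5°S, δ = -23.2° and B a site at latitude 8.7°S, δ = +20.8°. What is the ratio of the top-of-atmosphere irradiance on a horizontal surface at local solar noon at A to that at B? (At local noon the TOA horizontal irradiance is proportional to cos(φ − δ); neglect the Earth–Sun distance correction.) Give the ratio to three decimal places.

A: cos θ_z = cos(-4.5° − (-23.2°)) = 0.9472.
B: cos θ_z = cos(-8.7° − (20.8°)) = 0.8704.
Ratio A/B = 0.9472 / 0.8704 = 1.0882.

1.088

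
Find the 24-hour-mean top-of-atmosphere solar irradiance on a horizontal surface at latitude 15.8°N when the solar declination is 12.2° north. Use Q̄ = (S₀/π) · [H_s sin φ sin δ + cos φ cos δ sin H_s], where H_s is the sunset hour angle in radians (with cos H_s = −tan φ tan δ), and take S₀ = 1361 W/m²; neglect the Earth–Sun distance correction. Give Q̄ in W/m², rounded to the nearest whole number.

The sunset hour angle satisfies cos H_s = −tan φ tan δ = -0.0612, giving H_s = 93.51°. In radians, H_s = 1.6321.
H_s sin φ sin δ = 1.6321 × 0.2723 × 0.2113 = 0.0939.
cos φ cos δ sin H_s = 0.9622 × 0.9774 × 0.9981 = 0.9387.
Q̄ = (1361/π) × (0.0939 + 0.9387) = 433.22 × 1.0326 = 447.34 W/m².

447 W/m²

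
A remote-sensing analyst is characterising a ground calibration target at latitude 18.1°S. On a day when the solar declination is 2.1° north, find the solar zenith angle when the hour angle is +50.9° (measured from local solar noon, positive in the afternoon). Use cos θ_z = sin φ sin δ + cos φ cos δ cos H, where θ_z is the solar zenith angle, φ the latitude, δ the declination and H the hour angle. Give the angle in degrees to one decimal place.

cos θ_z = sin φ sin δ + cos φ cos δ cos H = (-0.3107)(0.0366) + (0.9505)(0.9993)(0.6307) = 0.5877.
θ_z = arccos(0.5877) = 54.01°.

54.0°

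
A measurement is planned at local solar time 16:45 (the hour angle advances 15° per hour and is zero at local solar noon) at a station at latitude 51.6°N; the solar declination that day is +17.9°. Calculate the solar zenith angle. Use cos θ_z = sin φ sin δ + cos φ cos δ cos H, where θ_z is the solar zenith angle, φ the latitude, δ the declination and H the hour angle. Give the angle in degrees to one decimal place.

Hour angle H = 15° × (16.75 − 12) = 71.25°.
cos θ_z = sin φ sin δ + cos φ cos δ cos H = (0.7837)(0.3074) + (0.6211)(0.9516)(0.3214) = 0.4309.
θ_z = arccos(0.4309) = 64.48°.

64.5°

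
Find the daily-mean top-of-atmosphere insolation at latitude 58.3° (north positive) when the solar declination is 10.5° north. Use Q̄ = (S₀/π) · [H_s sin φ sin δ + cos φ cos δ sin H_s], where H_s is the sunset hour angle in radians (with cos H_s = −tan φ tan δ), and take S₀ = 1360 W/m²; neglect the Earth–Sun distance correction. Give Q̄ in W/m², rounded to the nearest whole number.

−tan φ tan δ = −(1.6191)(0.1853) = -0.3000; H_s = arccos(-0.3000) = 107.46°. In radians, H_s = 1.8755.
H_s sin φ sin δ = 1.8755 × 0.8508 × 0.1822 = 0.2907.
cos φ cos δ sin H_s = 0.5255 × 0.9833 × 0.9539 = 0.4929.
Q̄ = (1360/π) × (0.2907 + 0.4929) = 432.90 × 0.7836 = 339.22 W/m².

339 W/m²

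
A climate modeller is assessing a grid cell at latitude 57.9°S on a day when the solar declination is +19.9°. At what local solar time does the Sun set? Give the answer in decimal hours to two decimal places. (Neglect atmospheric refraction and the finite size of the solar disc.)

−tan φ tan δ = −(-1.5941)(0.3620) = 0.5771; H_s = arccos(0.5771) = 54.75°.
Sunset is at 12 + H_s/15 = 12 + 3.650 = 15.650 h local solar time.

15.65 h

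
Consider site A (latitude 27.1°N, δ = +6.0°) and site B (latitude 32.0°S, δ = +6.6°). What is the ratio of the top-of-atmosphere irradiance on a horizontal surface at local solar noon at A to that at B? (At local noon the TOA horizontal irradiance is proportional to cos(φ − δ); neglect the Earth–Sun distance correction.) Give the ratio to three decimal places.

1.194

A: cos θ_z = cos(27.1° − (6.0°)) = 0.9330.
B: cos θ_z = cos(-32.0° − (6.6°)) = 0.7815.
Ratio A/B = 0.9330 / 0.7815 = 1.1939.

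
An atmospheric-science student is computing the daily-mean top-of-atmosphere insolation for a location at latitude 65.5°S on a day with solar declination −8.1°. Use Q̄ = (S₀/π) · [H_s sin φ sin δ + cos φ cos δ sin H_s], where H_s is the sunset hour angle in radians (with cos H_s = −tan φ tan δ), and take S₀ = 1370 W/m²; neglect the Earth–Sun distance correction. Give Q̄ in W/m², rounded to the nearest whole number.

The sunset hour angle satisfies cos H_s = −tan φ tan δ = -0.3123, giving H_s = 108.20°. In radians, H_s = 1.8884.
H_s sin φ sin δ = 1.8884 × -0.9100 × -0.1409 = 0.2421.
cos φ cos δ sin H_s = 0.4147 × 0.9900 × 0.9500 = 0.3900.
Q̄ = (1370/π) × (0.2421 + 0.3900) = 436.08 × 0.6321 = 275.65 W/m².

276 W/m²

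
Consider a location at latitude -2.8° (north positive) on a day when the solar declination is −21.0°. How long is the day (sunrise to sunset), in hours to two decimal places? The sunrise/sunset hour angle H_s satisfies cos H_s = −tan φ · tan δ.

−tan φ tan δ = −(-0.0489)(-0.3839) = -0.0188; H_s = arccos(-0.0188) = 91.08°.
Day length = 2 H_s / 15° h⁻¹ = 182.16° / 15 = 12.144 h.

12.14 hours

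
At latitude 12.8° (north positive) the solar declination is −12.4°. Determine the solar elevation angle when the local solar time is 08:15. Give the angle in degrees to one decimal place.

28.8°

Hour angle H = 15° × (8.25 − 12) = -56.25°.
cos θ_z = sin(12.8°) sin(-12.4°) + cos(12.8°) cos(-12.4°) cos(-56.25°) = -0.0476 + 0.5291 = 0.4815.
θ_z = arccos(0.4815) = 61.22°, so the elevation is 90° − 61.22° = 28.78°.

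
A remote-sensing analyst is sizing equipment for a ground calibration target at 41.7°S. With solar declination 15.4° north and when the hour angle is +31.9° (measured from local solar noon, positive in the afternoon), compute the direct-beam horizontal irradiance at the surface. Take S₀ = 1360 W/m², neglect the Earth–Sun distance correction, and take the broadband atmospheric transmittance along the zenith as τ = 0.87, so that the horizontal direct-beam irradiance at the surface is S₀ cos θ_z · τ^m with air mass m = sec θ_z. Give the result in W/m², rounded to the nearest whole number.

429 W/m²

cos θ_z = sin φ sin δ + cos φ cos δ cos H = (-0.6652)(0.2656) + (0.7466)(0.9641)(0.8490) = 0.4344.
Air mass m = 1/cos θ_z = 1/0.4344 = 2.302; τ^m = 0.87^2.302 = 0.7257.
Surface direct beam = 1360 × 0.4344 × 0.7257 = 428.73 W/m².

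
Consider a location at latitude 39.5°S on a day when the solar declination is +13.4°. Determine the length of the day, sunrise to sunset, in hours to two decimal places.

10.49 hours

cos H_s = −tan(-39.5°) · tan(13.4°) = 0.1964, so H_s = arccos(0.1964) = 78.67°.
Day length = 2 H_s / 15° h⁻¹ = 157.34° / 15 = 10.489 h.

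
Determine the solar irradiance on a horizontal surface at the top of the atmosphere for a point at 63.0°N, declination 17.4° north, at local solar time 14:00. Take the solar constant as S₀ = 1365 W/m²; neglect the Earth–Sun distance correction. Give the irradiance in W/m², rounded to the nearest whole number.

Hour angle H = 15° × (14 − 12) = 30.00°.
cos θ_z = sin(63.0°) sin(17.4°) + cos(63.0°) cos(17.4°) cos(30.00°) = 0.2664 + 0.3752 = 0.6416.
Top-of-atmosphere irradiance = S₀ cos θ_z = 1365 × 0.6416 = 875.78 W/m².

876 W/m²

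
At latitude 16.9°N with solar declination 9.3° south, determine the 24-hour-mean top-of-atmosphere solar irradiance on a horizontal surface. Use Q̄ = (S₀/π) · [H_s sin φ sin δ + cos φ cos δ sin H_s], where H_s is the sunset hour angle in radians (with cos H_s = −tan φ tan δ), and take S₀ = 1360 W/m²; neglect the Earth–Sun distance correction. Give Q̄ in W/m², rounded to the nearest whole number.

cos H_s = −tan(16.9°) · tan(-9.3°) = 0.0498, so H_s = arccos(0.0498) = 87.15°. In radians, H_s = 1.5211.
H_s sin φ sin δ = 1.5211 × 0.2907 × -0.1616 = -0.0715.
cos φ cos δ sin H_s = 0.9568 × 0.9869 × 0.9988 = 0.9431.
Q̄ = (1360/π) × (-0.0715 + 0.9431) = 432.90 × 0.8716 = 377.32 W/m².

377 W/m²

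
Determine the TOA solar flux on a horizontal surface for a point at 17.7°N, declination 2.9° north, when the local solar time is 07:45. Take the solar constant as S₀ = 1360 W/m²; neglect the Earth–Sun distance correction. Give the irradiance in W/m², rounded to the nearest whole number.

Hour angle H = 15° × (7.75 − 12) = -63.75°.
With φ = 17.7°, δ = 2.9°, H = -63.75°: sin φ sin δ = 0.0154, cos φ cos δ cos H = 0.4208, so cos θ_z = 0.4362.
Top-of-atmosphere irradiance = S₀ cos θ_z = 1360 × 0.4362 = 593.23 W/m².

593 W/m²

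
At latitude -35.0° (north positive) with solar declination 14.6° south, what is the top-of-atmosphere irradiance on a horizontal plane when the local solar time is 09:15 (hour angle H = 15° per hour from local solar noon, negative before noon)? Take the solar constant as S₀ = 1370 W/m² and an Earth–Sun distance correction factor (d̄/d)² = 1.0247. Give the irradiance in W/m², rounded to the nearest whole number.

1040 W/m²

Hour angle H = 15° × (9.25 − 12) = -41.25°.
cos θ_z = sin φ sin δ + cos φ cos δ cos H = (-0.5736)(-0.2521) + (0.8192)(0.9677)(0.7518) = 0.7406.
Top-of-atmosphere irradiance = S₀ (d̄/d)² cos θ_z = 1370 × 1.0247 × 0.7406 = 1039.68 W/m².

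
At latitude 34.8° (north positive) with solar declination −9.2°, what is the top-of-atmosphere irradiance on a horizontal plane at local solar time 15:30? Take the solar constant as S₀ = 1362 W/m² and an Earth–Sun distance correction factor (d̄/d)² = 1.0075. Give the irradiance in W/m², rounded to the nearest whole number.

Hour angle H = 15° × (15.5 − 12) = 52.50°.
With φ = 34.8°, δ = -9.2°, H = 52.50°: sin φ sin δ = -0.0912, cos φ cos δ cos H = 0.4935, so cos θ_z = 0.4023.
Top-of-atmosphere irradiance = S₀ (d̄/d)² cos θ_z = 1362 × 1.0075 × 0.4023 = 552.04 W/m².

552 W/m²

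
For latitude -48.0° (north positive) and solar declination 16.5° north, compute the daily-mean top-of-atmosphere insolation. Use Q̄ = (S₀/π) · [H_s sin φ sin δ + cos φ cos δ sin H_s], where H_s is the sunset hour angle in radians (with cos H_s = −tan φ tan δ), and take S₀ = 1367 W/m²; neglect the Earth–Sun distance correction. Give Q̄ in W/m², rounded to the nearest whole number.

150 W/m²

The sunset hour angle satisfies cos H_s = −tan φ tan δ = 0.3290, giving H_s = 70.79°. In radians, H_s = 1.2355.
H_s sin φ sin δ = 1.2355 × -0.7431 × 0.2840 = -0.2607.
cos φ cos δ sin H_s = 0.6691 × 0.9588 × 0.9443 = 0.6058.
Q̄ = (1367/π) × (-0.2607 + 0.6058) = 435.13 × 0.3451 = 150.16 W/m².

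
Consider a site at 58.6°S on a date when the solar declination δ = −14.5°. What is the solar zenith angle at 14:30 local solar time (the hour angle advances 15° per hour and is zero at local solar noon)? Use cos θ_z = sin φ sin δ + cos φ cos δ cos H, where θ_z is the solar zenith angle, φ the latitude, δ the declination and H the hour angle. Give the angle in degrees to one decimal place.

Hour angle H = 15° × (14.5 − 12) = 37.50°.
cos θ_z = sin(-58.6°) sin(-14.5°) + cos(-58.6°) cos(-14.5°) cos(37.50°) = 0.2137 + 0.4002 = 0.6139.
θ_z = arccos(0.6139) = 52.13°.

52.1°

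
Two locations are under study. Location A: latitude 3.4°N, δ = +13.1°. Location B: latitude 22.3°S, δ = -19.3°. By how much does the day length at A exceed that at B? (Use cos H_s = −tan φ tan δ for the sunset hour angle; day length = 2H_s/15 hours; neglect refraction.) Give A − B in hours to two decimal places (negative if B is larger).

-1.00 h

A: H_s = arccos(−tan 3.4° · tan 13.1°) = 90.79°, so 2H_s/15 = 12.1053 h.
B: H_s = arccos(−tan -22.3° · tan -19.3°) = 98.26°, so 2H_s/15 = 13.1013 h.
A − B = 12.1053 − 13.1013 = -0.9960 h.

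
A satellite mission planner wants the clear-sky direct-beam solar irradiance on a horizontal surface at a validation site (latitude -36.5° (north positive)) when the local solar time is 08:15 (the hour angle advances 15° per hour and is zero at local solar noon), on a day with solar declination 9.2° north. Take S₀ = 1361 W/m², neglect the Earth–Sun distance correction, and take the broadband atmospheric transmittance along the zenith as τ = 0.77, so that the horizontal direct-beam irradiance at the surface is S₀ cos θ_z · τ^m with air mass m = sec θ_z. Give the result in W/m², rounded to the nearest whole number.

221 W/m²

Hour angle H = 15° × (8.25 − 12) = -56.25°.
cos θ_z = sin φ sin δ + cos φ cos δ cos H = (-0.5948)(0.1599) + (0.8039)(0.9871)(0.5556) = 0.3458.
Air mass m = 1/cos θ_z = 1/0.3458 = 2.892; τ^m = 0.77^2.892 = 0.4696.
Surface direct beam = 1361 × 0.3458 × 0.4696 = 221.01 W/m².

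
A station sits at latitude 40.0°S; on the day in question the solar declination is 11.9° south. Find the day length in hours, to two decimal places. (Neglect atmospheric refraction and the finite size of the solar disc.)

13.36 hours

cos H_s = −tan(-40.0°) · tan(-11.9°) = -0.1768, so H_s = arccos(-0.1768) = 100.18°.
Day length = 2 H_s / 15° h⁻¹ = 200.36° / 15 = 13.357 h.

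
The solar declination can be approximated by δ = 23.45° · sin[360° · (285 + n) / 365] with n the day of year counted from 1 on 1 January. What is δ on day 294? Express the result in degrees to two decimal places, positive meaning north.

-12.10°

360 × (285 + 294) / 365 = 571.068°; sin(571.068°) = -0.5161.
δ = 23.45 × -0.5161 = -12.103° ≈ -12.10°.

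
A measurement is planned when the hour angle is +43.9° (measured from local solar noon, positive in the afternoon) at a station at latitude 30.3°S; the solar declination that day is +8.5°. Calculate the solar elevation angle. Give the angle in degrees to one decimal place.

With φ = -30.3°, δ = 8.5°, H = 43.90°: sin φ sin δ = -0.0746, cos φ cos δ cos H = 0.6153, so cos θ_z = 0.5407.
θ_z = arccos(0.5407) = 57.27°, so the elevation is 90° − 57.27° = 32.73°.

32.7°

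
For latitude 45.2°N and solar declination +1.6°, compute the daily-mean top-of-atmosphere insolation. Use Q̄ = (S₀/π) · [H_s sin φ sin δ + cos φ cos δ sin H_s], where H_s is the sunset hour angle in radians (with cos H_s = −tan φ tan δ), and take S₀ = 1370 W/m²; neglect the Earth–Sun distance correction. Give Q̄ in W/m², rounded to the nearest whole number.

321 W/m²

−tan φ tan δ = −(1.0070)(0.0279) = -0.0281; H_s = arccos(-0.0281) = 91.61°. In radians, H_s = 1.5989.
H_s sin φ sin δ = 1.5989 × 0.7096 × 0.0279 = 0.0317.
cos φ cos δ sin H_s = 0.7046 × 0.9996 × 0.9996 = 0.7040.
Q̄ = (1370/π) × (0.0317 + 0.7040) = 436.08 × 0.7357 = 320.82 W/m².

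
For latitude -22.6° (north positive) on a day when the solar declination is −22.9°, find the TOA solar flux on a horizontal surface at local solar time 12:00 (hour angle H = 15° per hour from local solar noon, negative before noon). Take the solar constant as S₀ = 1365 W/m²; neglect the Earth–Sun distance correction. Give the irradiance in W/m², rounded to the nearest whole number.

Hour angle H = 15° × (12 − 12) = 0.00°.
cos θ_z = sin(-22.6°) sin(-22.9°) + cos(-22.6°) cos(-22.9°) cos(0.00°) = 0.1495 + 0.8504 = 0.9999.
Top-of-atmosphere irradiance = S₀ cos θ_z = 1365 × 0.9999 = 1364.86 W/m².

1365 W/m²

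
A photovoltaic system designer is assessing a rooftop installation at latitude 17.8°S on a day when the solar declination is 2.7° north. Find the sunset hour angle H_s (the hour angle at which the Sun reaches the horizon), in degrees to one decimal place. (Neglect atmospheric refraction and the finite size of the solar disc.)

The sunset hour angle satisfies cos H_s = −tan φ tan δ = 0.0151, giving H_s = 89.13°.

89.1°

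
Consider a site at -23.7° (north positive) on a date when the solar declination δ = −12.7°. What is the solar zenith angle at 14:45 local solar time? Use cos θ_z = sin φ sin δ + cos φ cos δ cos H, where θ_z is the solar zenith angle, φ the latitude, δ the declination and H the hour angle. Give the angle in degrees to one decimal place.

Hour angle H = 15° × (14.75 − 12) = 41.25°.
With φ = -23.7°, δ = -12.7°, H = 41.25°: sin φ sin δ = 0.0884, cos φ cos δ cos H = 0.6716, so cos θ_z = 0.7600.
θ_z = arccos(0.7600) = 40.54°.

40.5°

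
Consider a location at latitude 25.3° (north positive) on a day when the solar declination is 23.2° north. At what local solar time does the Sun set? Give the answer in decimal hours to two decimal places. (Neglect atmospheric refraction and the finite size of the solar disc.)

cos H_s = −tan(25.3°) · tan(23.2°) = -0.2026, so H_s = arccos(-0.2026) = 101.69°.
Sunset is at 12 + H_s/15 = 12 + 6.779 = 18.779 h local solar time.

18.78 h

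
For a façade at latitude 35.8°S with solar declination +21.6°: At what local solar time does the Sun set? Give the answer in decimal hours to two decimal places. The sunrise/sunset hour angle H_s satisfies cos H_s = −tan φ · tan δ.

The sunset hour angle satisfies cos H_s = −tan φ tan δ = 0.2856, giving H_s = 73.41°.
Sunset is at 12 + H_s/15 = 12 + 4.894 = 16.894 h local solar time.

16.89 h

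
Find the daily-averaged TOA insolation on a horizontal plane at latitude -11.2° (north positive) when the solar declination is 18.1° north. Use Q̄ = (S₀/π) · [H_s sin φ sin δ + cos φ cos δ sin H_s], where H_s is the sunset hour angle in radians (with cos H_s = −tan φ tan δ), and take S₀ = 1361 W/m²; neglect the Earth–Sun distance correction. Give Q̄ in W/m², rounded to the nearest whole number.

The sunset hour angle satisfies cos H_s = −tan φ tan δ = 0.0647, giving H_s = 86.29°. In radians, H_s = 1.5060.
H_s sin φ sin δ = 1.5060 × -0.1942 × 0.3107 = -0.0909.
cos φ cos δ sin H_s = 0.9810 × 0.9505 × 0.9979 = 0.9305.
Q̄ = (1361/π) × (-0.0909 + 0.9305) = 433.22 × 0.8396 = 363.73 W/m².

364 W/m²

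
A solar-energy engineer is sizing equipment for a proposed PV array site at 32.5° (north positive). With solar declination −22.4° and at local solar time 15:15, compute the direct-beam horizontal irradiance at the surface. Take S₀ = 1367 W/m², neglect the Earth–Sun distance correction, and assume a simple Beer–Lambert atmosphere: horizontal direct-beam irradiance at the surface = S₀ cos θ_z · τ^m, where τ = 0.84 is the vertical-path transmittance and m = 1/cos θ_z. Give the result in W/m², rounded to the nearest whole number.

241 W/m²

Hour angle H = 15° × (15.25 − 12) = 48.75°.
cos θ_z = sin(32.5°) sin(-22.4°) + cos(32.5°) cos(-22.4°) cos(48.75°) = -0.2047 + 0.5141 = 0.3094.
Air mass m = 1/cos θ_z = 1/0.3094 = 3.232; τ^m = 0.84^3.232 = 0.5692.
Surface direct beam = 1367 × 0.3094 × 0.5692 = 240.74 W/m².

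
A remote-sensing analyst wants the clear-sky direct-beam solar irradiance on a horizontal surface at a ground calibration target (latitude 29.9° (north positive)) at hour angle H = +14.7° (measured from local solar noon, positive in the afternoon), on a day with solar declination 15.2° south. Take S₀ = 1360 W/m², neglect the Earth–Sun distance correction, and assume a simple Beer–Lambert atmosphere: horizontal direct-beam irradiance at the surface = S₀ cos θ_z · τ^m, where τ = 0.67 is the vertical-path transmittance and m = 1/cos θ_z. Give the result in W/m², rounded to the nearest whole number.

511 W/m²

cos θ_z = sin φ sin δ + cos φ cos δ cos H = (0.4985)(-0.2622) + (0.8669)(0.9650)(0.9673) = 0.6785.
Air mass m = 1/cos θ_z = 1/0.6785 = 1.474; τ^m = 0.67^1.474 = 0.5542.
Surface direct beam = 1360 × 0.6785 × 0.5542 = 511.39 W/m².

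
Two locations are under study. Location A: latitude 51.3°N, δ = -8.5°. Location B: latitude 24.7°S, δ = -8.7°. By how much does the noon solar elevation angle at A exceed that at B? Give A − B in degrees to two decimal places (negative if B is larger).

A: 90° − |51.3 − (-8.5)| = 30.20°.
B: 90° − |-24.7 − (-8.7)| = 74.00°.
A − B = 30.20 − 74.00 = -43.80°.

-43.80°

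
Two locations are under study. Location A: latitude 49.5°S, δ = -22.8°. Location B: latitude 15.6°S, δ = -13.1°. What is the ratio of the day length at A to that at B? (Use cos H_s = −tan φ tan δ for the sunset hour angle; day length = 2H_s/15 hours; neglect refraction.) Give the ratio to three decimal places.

1.275

A: H_s = arccos(−tan -49.5° · tan -22.8°) = 119.48°, so 2H_s/15 = 15.9307 h.
B: H_s = arccos(−tan -15.6° · tan -13.1°) = 93.73°, so 2H_s/15 = 12.4973 h.
Ratio A/B = 15.9307 / 12.4973 = 1.2747.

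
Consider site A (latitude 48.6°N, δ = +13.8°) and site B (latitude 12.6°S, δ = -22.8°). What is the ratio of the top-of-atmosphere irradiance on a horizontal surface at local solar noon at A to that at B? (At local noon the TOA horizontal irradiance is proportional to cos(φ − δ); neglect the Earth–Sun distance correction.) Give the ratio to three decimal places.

A: cos θ_z = cos(48.6° − (13.8°)) = 0.8211.
B: cos θ_z = cos(-12.6° − (-22.8°)) = 0.9842.
Ratio A/B = 0.8211 / 0.9842 = 0.8343.

0.834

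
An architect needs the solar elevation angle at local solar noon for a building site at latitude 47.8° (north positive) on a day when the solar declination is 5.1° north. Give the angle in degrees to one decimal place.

47.3°

At local solar noon the hour angle is zero, so the elevation is 90° − |φ − δ| = 90° − |47.8° − (5.1°)| = 90° − 42.7° = 47.3°.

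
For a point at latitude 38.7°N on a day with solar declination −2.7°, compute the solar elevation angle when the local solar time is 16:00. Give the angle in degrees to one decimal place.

21.1°

Hour angle H = 15° × (16 − 12) = 60.00°.
cos θ_z = sin φ sin δ + cos φ cos δ cos H = (0.6252)(-0.0471) + (0.7804)(0.9989)(0.5000) = 0.3603.
θ_z = arccos(0.3603) = 68.88°, so the elevation is 90° − 68.88° = 21.12°.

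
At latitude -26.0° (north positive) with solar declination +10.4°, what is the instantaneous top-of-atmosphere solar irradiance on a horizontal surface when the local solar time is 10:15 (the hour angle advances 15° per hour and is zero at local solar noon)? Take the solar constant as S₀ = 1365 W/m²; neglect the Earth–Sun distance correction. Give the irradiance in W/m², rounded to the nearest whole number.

974 W/m²

Hour angle H = 15° × (10.25 − 12) = -26.25°.
cos θ_z = sin φ sin δ + cos φ cos δ cos H = (-0.4384)(0.1805) + (0.8988)(0.9836)(0.8969) = 0.7138.
Top-of-atmosphere irradiance = S₀ cos θ_z = 1365 × 0.7138 = 974.34 W/m².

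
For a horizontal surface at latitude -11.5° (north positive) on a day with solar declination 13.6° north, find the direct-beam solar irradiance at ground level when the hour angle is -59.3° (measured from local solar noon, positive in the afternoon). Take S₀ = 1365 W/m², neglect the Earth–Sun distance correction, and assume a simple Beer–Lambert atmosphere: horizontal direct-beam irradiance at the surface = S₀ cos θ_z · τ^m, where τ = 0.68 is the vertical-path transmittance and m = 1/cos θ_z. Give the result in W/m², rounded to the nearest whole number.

cos θ_z = sin(-11.5°) sin(13.6°) + cos(-11.5°) cos(13.6°) cos(-59.30°) = -0.0469 + 0.4863 = 0.4394.
Air mass m = 1/cos θ_z = 1/0.4394 = 2.276; τ^m = 0.68^2.276 = 0.4157.
Surface direct beam = 1365 × 0.4394 × 0.4157 = 249.33 W/m².

249 W/m²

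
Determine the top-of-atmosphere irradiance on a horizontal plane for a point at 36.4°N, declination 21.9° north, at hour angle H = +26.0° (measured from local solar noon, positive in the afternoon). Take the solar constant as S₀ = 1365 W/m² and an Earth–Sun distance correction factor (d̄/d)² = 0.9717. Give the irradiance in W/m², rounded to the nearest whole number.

1184 W/m²

cos θ_z = sin(36.4°) sin(21.9°) + cos(36.4°) cos(21.9°) cos(26.00°) = 0.2213 + 0.6712 = 0.8925.
Top-of-atmosphere irradiance = S₀ (d̄/d)² cos θ_z = 1365 × 0.9717 × 0.8925 = 1183.79 W/m².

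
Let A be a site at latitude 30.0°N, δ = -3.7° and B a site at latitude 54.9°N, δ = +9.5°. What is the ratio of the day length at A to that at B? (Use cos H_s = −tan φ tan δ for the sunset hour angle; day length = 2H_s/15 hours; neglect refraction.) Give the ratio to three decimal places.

0.847

A: H_s = arccos(−tan 30.0° · tan -3.7°) = 87.86°, so 2H_s/15 = 11.7147 h.
B: H_s = arccos(−tan 54.9° · tan 9.5°) = 103.77°, so 2H_s/15 = 13.8360 h.
Ratio A/B = 11.7147 / 13.8360 = 0.8467.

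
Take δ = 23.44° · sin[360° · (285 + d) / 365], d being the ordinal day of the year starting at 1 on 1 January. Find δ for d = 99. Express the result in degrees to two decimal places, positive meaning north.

360 × (285 + 99) / 365 = 378.740°; sin(378.740°) = 0.3213.
δ = 23.44 × 0.3213 = 7.531° ≈ +7.53°.

+7.53°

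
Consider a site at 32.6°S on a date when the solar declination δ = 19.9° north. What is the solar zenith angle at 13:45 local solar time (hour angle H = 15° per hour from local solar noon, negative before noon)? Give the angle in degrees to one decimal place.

Hour angle H = 15° × (13.75 − 12) = 26.25°.
cos θ_z = sin(-32.6°) sin(19.9°) + cos(-32.6°) cos(19.9°) cos(26.25°) = -0.1834 + 0.7105 = 0.5271.
θ_z = arccos(0.5271) = 58.19°.

58.2°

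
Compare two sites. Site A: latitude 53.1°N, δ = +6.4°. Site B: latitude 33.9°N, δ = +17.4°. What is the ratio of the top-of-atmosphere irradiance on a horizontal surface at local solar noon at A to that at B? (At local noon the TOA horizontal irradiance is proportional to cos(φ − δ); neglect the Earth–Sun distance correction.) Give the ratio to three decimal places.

A: cos θ_z = cos(53.1° − (6.4°)) = 0.6858.
B: cos θ_z = cos(33.9° − (17.4°)) = 0.9588.
Ratio A/B = 0.6858 / 0.9588 = 0.7153.

0.715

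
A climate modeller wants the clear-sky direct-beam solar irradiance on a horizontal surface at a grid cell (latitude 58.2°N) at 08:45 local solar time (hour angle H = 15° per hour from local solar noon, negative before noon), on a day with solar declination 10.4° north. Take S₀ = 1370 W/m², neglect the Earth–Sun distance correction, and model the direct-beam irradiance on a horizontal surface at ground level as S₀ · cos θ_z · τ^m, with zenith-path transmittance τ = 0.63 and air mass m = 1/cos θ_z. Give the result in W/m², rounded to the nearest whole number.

267 W/m²

Hour angle H = 15° × (8.75 − 12) = -48.75°.
cos θ_z = sin(58.2°) sin(10.4°) + cos(58.2°) cos(10.4°) cos(-48.75°) = 0.1534 + 0.3417 = 0.4951.
Air mass m = 1/cos θ_z = 1/0.4951 = 2.020; τ^m = 0.63^2.020 = 0.3932.
Surface direct beam = 1370 × 0.4951 × 0.3932 = 266.70 W/m².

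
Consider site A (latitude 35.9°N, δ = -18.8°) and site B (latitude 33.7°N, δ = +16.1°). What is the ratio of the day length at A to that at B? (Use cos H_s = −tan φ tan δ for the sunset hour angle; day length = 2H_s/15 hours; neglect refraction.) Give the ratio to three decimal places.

0.749

A: H_s = arccos(−tan 35.9° · tan -18.8°) = 75.73°, so 2H_s/15 = 10.0973 h.
B: H_s = arccos(−tan 33.7° · tan 16.1°) = 101.10°, so 2H_s/15 = 13.4800 h.
Ratio A/B = 10.0973 / 13.4800 = 0.7491.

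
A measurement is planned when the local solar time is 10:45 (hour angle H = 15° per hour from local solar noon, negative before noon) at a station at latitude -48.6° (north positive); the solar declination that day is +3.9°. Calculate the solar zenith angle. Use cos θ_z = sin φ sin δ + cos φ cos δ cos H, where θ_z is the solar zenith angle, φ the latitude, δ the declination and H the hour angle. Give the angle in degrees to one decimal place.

55.0°

Hour angle H = 15° × (10.75 − 12) = -18.75°.
cos θ_z = sin(-48.6°) sin(3.9°) + cos(-48.6°) cos(3.9°) cos(-18.75°) = -0.0510 + 0.6248 = 0.5738.
θ_z = arccos(0.5738) = 54.98°.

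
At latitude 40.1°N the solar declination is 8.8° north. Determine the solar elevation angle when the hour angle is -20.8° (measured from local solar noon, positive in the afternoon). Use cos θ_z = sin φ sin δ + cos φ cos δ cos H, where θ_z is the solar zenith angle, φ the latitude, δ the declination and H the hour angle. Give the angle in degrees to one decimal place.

53.6°

cos θ_z = sin(40.1°) sin(8.8°) + cos(40.1°) cos(8.8°) cos(-20.80°) = 0.0985 + 0.7067 = 0.8052.
θ_z = arccos(0.8052) = 36.37°, so the elevation is 90° − 36.37° = 53.63°.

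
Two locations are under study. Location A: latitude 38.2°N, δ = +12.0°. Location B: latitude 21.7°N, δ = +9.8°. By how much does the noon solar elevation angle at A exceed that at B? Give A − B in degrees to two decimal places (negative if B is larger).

A: 90° − |38.2 − (12.0)| = 63.80°.
B: 90° − |21.7 − (9.8)| = 78.10°.
A − B = 63.80 − 78.10 = -14.30°.

-14.30°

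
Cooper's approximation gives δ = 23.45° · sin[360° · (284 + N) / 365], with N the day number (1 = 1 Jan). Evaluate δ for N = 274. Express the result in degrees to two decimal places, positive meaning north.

-4.22°

360 × (284 + 274) / 365 = 550.356°; sin(550.356°) = -0.1798.
δ = 23.45 × -0.1798 = -4.216° ≈ -4.22°.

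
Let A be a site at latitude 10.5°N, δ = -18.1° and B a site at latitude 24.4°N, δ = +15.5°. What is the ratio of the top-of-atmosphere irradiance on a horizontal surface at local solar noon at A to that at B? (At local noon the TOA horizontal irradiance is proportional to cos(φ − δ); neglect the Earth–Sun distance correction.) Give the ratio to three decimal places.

0.889

A: cos θ_z = cos(10.5° − (-18.1°)) = 0.8780.
B: cos θ_z = cos(24.4° − (15.5°)) = 0.9880.
Ratio A/B = 0.8780 / 0.9880 = 0.8887.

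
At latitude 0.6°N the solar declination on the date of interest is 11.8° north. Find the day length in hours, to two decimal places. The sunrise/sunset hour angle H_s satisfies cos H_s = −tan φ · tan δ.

12.02 hours

cos H_s = −tan(0.6°) · tan(11.8°) = -0.0022, so H_s = arccos(-0.0022) = 90.13°.
Day length = 2 H_s / 15° h⁻¹ = 180.26° / 15 = 12.017 h.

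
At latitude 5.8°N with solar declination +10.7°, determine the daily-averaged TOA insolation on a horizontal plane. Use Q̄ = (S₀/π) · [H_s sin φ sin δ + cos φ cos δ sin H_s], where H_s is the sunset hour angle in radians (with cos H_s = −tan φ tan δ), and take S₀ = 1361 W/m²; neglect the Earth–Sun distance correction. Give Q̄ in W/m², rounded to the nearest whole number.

The sunset hour angle satisfies cos H_s = −tan φ tan δ = -0.0192, giving H_s = 91.10°. In radians, H_s = 1.5900.
H_s sin φ sin δ = 1.5900 × 0.1011 × 0.1857 = 0.0299.
cos φ cos δ sin H_s = 0.9949 × 0.9826 × 0.9998 = 0.9774.
Q̄ = (1361/π) × (0.0299 + 0.9774) = 433.22 × 1.0073 = 436.38 W/m².

436 W/m²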